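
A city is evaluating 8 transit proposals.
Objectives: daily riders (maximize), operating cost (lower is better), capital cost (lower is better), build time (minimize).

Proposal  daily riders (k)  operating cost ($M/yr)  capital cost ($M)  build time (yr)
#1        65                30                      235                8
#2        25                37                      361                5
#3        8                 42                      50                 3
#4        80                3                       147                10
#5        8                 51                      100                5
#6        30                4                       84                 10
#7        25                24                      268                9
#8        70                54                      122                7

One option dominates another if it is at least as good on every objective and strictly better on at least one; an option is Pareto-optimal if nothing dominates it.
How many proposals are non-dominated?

7

#1: not dominated.
#2: not dominated.
#3: not dominated (best capital cost).
#4: not dominated (best daily riders).
#5: dominated by #3 (daily riders 8≥8, operating cost 42≤51, capital cost 50≤100, build time 3≤5).
#6: not dominated.
#7: not dominated.
#8: not dominated.
Pareto-optimal: #1, #2, #3, #4, #6, #7, #8 → 7.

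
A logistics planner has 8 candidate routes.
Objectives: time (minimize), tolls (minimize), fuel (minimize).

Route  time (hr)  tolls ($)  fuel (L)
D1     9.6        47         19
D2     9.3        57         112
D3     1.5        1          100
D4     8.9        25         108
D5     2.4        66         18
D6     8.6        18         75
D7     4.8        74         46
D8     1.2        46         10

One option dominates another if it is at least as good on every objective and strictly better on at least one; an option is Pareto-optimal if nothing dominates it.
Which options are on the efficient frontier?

D3, D6, D8

D1: dominated by D8 (time 1.2≤9.6, tolls 46≤47, fuel 10≤19).
D2: dominated by D3 (time 1.5≤9.3, tolls 1≤57, fuel 100≤112).
D3: not dominated (best tolls).
D4: dominated by D3 (time 1.5≤8.9, tolls 1≤25, fuel 100≤108).
D5: dominated by D8 (time 1.2≤2.4, tolls 46≤66, fuel 10≤18).
D6: not dominated.
D7: dominated by D5 (time 2.4≤4.8, tolls 66≤74, fuel 18≤46).
D8: not dominated (best time).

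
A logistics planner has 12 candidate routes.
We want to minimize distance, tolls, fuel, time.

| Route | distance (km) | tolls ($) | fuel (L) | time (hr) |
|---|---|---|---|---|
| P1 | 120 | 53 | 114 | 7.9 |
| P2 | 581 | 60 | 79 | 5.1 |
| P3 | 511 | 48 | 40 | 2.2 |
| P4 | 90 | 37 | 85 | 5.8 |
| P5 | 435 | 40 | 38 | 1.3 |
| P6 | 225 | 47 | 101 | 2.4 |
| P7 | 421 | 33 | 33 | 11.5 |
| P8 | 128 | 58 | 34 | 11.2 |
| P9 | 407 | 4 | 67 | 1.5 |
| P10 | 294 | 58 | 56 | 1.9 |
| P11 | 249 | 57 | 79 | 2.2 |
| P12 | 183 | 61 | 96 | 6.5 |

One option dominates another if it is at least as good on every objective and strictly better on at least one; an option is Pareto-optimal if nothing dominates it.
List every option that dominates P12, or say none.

P4

P4: distance 90≤183, tolls 37≤61, fuel 85≤96, time 5.8≤6.5 — dominates P12.
Others (P1, P2, P3, P5, P6, P7, P8, P9, P10, P11) are each worse than P12 on at least one objective.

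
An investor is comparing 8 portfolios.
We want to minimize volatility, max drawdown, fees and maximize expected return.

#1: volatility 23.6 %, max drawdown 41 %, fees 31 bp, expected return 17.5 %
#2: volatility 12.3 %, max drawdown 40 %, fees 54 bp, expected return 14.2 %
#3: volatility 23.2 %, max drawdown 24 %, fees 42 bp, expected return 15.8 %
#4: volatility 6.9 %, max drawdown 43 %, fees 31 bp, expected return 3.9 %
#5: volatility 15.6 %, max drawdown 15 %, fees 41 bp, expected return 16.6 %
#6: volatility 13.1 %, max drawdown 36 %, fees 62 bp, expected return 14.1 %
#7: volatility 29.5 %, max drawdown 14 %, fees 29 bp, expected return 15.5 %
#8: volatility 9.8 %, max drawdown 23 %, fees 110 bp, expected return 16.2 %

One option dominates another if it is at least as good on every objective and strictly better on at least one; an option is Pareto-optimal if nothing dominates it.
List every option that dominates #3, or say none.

#5

#5: volatility 15.6≤23.2, max drawdown 15≤24, fees 41≤42, expected return 16.6≥15.8 — dominates #3.
Others (#1, #2, #4, #6, #7, #8) are each worse than #3 on at least one objective.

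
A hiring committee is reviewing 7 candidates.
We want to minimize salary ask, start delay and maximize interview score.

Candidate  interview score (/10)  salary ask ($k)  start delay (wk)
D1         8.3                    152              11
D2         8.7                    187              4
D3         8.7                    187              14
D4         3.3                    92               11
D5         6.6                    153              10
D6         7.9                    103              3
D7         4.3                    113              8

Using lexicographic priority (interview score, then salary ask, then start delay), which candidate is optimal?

First maximize interview score: best is 8.7, kept {D2, D3}.
Then minimize salary ask: best is 187, kept {D2, D3}.
Then minimize start delay: best is 4, kept {D2}.

D2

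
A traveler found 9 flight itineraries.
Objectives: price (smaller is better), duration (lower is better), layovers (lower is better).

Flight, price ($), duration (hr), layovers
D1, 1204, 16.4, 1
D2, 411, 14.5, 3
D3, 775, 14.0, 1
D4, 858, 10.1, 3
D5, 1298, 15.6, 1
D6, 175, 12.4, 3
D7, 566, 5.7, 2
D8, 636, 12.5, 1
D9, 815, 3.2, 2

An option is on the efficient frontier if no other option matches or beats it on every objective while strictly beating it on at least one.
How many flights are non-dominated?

D1: dominated by D3 (price 775≤1204, duration 14.0≤16.4, layovers 1≤1).
D2: dominated by D6 (price 175≤411, duration 12.4≤14.5, layovers 3≤3).
D3: dominated by D8 (price 636≤775, duration 12.5≤14.0, layovers 1≤1).
D4: dominated by D7 (price 566≤858, duration 5.7≤10.1, layovers 2≤3).
D5: dominated by D3 (price 775≤1298, duration 14.0≤15.6, layovers 1≤1).
D6: not dominated (best price).
D7: not dominated.
D8: not dominated.
D9: not dominated (best duration).
Pareto-optimal: D6, D7, D8, D9 → 4.

4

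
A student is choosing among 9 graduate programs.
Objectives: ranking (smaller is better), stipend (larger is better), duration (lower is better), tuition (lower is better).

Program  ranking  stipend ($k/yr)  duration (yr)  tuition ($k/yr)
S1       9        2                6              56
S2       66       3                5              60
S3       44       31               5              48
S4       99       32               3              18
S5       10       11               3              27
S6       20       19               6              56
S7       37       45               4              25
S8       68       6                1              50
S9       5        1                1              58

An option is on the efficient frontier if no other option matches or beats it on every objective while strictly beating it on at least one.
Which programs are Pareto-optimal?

S1, S4, S5, S6, S7, S8, S9

S1: not dominated.
S2: dominated by S3 (ranking 44≤66, stipend 31≥3, duration 5≤5, tuition 48≤60).
S3: dominated by S7 (ranking 37≤44, stipend 45≥31, duration 4≤5, tuition 25≤48).
S4: not dominated (best tuition).
S5: not dominated.
S6: not dominated.
S7: not dominated (best stipend).
S8: not dominated.
S9: not dominated (best ranking).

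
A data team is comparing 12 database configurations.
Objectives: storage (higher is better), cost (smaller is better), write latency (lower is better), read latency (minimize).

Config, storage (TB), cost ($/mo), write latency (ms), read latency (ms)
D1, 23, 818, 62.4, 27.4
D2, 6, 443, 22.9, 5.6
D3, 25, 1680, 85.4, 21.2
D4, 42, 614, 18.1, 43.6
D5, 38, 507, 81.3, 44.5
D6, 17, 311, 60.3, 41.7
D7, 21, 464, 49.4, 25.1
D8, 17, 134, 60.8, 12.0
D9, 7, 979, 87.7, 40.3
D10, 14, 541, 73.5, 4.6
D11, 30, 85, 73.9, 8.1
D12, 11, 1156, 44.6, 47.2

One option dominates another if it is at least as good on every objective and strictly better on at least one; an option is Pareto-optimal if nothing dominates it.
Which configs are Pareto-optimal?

D1, D2, D4, D5, D6, D7, D8, D10, D11

D1: not dominated.
D2: not dominated.
D3: dominated by D11 (storage 30≥25, cost 85≤1680, write latency 73.9≤85.4, read latency 8.1≤21.2).
D4: not dominated (best storage).
D5: not dominated.
D6: not dominated.
D7: not dominated.
D8: not dominated.
D9: dominated by D1 (storage 23≥7, cost 818≤979, write latency 62.4≤87.7, read latency 27.4≤40.3).
D10: not dominated (best read latency).
D11: not dominated (best cost).
D12: dominated by D4 (storage 42≥11, cost 614≤1156, write latency 18.1≤44.6, read latency 43.6≤47.2).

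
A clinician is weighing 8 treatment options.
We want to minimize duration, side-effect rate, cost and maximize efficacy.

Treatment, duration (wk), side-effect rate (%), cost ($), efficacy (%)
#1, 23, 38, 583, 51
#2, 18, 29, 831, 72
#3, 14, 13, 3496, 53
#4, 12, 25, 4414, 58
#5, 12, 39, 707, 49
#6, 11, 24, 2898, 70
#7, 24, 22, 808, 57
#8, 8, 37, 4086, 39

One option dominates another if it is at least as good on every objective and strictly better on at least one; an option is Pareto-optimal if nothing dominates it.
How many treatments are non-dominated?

#1: not dominated (best cost).
#2: not dominated (best efficacy).
#3: not dominated (best side-effect rate).
#4: dominated by #6 (duration 11≤12, side-effect rate 24≤25, cost 2898≤4414, efficacy 70≥58).
#5: not dominated.
#6: not dominated.
#7: not dominated.
#8: not dominated (best duration).
Pareto-optimal: #1, #2, #3, #5, #6, #7, #8 → 7.

7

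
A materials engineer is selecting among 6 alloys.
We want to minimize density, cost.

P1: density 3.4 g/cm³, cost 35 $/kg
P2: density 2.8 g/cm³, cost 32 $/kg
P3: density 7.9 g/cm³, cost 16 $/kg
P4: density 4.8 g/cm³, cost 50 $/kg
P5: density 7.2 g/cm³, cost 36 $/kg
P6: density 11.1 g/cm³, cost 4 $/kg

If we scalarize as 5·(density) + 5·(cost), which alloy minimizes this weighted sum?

P1: 5·3.4 + 5·35 = 192.0
P2: 5·2.8 + 5·32 = 174.0
P3: 5·7.9 + 5·16 = 119.5
P4: 5·4.8 + 5·50 = 274.0
P5: 5·7.2 + 5·36 = 216.0
P6: 5·11.1 + 5·4 = 75.5
Lowest: P6 at 75.5.

P6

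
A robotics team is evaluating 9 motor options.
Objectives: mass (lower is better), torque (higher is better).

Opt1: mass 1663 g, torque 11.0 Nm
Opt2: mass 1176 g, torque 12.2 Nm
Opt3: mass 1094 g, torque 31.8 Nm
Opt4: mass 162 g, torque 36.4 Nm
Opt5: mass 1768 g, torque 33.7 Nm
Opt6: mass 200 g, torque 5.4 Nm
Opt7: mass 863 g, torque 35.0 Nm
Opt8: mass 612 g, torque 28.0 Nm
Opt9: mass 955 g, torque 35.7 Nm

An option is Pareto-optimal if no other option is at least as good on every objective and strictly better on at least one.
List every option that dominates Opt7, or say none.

Opt4: mass 162≤863, torque 36.4≥35.0 — dominates Opt7.
Others (Opt1, Opt2, Opt3, Opt5, Opt6, Opt8, Opt9) are each worse than Opt7 on at least one objective.

Opt4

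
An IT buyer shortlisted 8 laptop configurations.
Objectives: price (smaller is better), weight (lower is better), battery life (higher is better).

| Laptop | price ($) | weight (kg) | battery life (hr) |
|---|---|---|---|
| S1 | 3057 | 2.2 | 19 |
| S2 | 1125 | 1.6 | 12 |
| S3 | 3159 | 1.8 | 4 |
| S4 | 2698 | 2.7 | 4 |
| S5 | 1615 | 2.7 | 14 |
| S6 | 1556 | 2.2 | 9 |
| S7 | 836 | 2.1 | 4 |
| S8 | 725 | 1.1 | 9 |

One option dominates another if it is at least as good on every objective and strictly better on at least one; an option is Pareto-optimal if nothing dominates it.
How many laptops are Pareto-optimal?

S1: not dominated (best battery life).
S2: not dominated.
S3: dominated by S2 (price 1125≤3159, weight 1.6≤1.8, battery life 12≥4).
S4: dominated by S2 (price 1125≤2698, weight 1.6≤2.7, battery life 12≥4).
S5: not dominated.
S6: dominated by S2 (price 1125≤1556, weight 1.6≤2.2, battery life 12≥9).
S7: dominated by S8 (price 725≤836, weight 1.1≤2.1, battery life 9≥4).
S8: not dominated (best price).
Pareto-optimal: S1, S2, S5, S8 → 4.

4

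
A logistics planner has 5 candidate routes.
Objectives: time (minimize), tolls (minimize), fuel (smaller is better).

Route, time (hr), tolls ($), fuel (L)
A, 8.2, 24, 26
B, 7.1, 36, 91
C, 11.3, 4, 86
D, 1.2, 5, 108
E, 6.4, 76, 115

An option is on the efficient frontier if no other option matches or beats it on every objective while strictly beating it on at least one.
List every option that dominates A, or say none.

none

B: worse on tolls (36 vs 24).
C: worse on time (11.3 vs 8.2).
D: worse on fuel (108 vs 26).
E: worse on tolls (76 vs 24).
No option dominates A.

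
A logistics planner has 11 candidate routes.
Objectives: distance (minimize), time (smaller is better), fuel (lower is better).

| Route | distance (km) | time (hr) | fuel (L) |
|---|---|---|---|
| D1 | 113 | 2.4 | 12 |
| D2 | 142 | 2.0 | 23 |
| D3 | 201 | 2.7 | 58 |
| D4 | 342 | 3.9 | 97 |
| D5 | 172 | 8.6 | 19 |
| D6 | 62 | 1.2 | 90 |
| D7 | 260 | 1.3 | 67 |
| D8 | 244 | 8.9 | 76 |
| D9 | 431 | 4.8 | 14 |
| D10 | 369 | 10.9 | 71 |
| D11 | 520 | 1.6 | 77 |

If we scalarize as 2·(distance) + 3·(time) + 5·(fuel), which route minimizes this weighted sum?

D1

D1: 2·113 + 3·2.4 + 5·12 = 293.2
D2: 2·142 + 3·2.0 + 5·23 = 405.0
D3: 2·201 + 3·2.7 + 5·58 = 700.1
D4: 2·342 + 3·3.9 + 5·97 = 1180.7
D5: 2·172 + 3·8.6 + 5·19 = 464.8
D6: 2·62 + 3·1.2 + 5·90 = 577.6
D7: 2·260 + 3·1.3 + 5·67 = 858.9
D8: 2·244 + 3·8.9 + 5·76 = 894.7
D9: 2·431 + 3·4.8 + 5·14 = 946.4
D10: 2·369 + 3·10.9 + 5·71 = 1125.7
D11: 2·520 + 3·1.6 + 5·77 = 1429.8
Lowest: D1 at 293.2.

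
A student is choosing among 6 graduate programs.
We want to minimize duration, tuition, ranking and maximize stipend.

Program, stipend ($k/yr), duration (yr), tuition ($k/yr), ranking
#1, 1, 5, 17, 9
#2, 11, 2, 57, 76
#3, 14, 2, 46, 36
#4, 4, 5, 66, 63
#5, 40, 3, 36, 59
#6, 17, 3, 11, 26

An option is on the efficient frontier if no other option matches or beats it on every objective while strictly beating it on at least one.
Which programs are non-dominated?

#1, #3, #5, #6

#1: not dominated (best ranking).
#2: dominated by #3 (stipend 14≥11, duration 2≤2, tuition 46≤57, ranking 36≤76).
#3: not dominated.
#4: dominated by #3 (stipend 14≥4, duration 2≤5, tuition 46≤66, ranking 36≤63).
#5: not dominated (best stipend).
#6: not dominated (best tuition).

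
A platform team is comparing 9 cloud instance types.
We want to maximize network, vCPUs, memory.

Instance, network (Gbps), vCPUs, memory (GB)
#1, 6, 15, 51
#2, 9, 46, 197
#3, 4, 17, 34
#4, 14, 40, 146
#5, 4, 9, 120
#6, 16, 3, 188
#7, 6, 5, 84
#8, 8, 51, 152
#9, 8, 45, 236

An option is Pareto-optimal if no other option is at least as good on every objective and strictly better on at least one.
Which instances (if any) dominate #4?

none

#1: worse on network (6 vs 14).
#2: worse on network (9 vs 14).
#3: worse on network (4 vs 14).
#5: worse on network (4 vs 14).
#6: worse on vCPUs (3 vs 40).
#7: worse on network (6 vs 14).
#8: worse on network (8 vs 14).
#9: worse on network (8 vs 14).
No option dominates #4.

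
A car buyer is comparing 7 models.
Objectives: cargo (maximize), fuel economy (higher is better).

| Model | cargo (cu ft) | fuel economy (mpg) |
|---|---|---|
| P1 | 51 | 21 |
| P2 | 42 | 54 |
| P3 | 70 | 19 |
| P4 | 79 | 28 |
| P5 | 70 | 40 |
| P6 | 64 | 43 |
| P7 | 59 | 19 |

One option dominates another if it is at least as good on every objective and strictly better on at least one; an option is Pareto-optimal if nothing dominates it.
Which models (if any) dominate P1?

P4, P5, P6

P4: cargo 79≥51, fuel economy 28≥21 — dominates P1.
P5: cargo 70≥51, fuel economy 40≥21 — dominates P1.
P6: cargo 64≥51, fuel economy 43≥21 — dominates P1.
Others (P2, P3, P7) are each worse than P1 on at least one objective.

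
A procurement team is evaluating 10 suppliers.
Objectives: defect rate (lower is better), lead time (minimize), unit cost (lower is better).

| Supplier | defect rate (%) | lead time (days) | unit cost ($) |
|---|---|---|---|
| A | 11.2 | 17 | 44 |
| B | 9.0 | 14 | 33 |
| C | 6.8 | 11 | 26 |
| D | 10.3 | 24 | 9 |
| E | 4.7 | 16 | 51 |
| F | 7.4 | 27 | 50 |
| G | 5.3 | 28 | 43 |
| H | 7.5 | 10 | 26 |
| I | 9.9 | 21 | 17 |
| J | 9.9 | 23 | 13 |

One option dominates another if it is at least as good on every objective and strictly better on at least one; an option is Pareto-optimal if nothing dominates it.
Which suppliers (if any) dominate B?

C: defect rate 6.8≤9.0, lead time 11≤14, unit cost 26≤33 — dominates B.
H: defect rate 7.5≤9.0, lead time 10≤14, unit cost 26≤33 — dominates B.
Others (A, D, E, F, G, I, J) are each worse than B on at least one objective.

C, H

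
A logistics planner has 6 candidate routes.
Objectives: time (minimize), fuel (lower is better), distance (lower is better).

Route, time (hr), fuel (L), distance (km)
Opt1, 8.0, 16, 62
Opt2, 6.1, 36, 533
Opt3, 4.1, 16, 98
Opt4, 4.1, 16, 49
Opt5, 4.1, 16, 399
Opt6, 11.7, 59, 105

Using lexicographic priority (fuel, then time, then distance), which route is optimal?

Opt4

First minimize fuel: best is 16, kept {Opt1, Opt3, Opt4, Opt5}.
Then minimize time: best is 4.1, kept {Opt3, Opt4, Opt5}.
Then minimize distance: best is 49, kept {Opt4}.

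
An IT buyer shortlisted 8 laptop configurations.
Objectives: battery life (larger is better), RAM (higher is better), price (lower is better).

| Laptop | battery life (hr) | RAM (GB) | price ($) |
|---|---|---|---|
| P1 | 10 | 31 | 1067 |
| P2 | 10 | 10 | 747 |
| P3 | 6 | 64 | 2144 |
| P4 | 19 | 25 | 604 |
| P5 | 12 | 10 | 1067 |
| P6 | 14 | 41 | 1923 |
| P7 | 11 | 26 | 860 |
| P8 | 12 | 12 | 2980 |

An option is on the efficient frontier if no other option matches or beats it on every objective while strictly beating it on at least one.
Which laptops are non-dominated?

P1, P3, P4, P6, P7

P1: not dominated.
P2: dominated by P4 (battery life 19≥10, RAM 25≥10, price 604≤747).
P3: not dominated (best RAM).
P4: not dominated (best battery life).
P5: dominated by P4 (battery life 19≥12, RAM 25≥10, price 604≤1067).
P6: not dominated.
P7: not dominated.
P8: dominated by P4 (battery life 19≥12, RAM 25≥12, price 604≤2980).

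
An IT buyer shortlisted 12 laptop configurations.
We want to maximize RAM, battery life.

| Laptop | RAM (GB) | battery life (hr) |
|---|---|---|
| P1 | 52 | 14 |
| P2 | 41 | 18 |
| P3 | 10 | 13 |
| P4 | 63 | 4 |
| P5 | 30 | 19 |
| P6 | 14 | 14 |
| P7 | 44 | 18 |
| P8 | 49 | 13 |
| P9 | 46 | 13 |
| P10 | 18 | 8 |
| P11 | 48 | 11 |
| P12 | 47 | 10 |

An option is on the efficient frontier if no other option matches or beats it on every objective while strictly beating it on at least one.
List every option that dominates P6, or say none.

P1: RAM 52≥14, battery life 14≥14 — dominates P6.
P2: RAM 41≥14, battery life 18≥14 — dominates P6.
P5: RAM 30≥14, battery life 19≥14 — dominates P6.
P7: RAM 44≥14, battery life 18≥14 — dominates P6.
Others (P3, P4, P8, P9, P10, P11, P12) are each worse than P6 on at least one objective.

P1, P2, P5, P7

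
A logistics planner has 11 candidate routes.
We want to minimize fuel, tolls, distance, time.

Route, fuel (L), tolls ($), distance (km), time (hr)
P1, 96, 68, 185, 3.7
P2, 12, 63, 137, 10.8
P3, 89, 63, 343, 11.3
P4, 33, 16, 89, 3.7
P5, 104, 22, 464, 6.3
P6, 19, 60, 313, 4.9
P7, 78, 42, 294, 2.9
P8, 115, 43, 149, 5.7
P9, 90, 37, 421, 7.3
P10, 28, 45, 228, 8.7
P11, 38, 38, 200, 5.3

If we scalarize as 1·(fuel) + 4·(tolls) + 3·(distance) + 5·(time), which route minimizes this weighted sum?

P1: 1·96 + 4·68 + 3·185 + 5·3.7 = 941.5
P2: 1·12 + 4·63 + 3·137 + 5·10.8 = 729.0
P3: 1·89 + 4·63 + 3·343 + 5·11.3 = 1426.5
P4: 1·33 + 4·16 + 3·89 + 5·3.7 = 382.5
P5: 1·104 + 4·22 + 3·464 + 5·6.3 = 1615.5
P6: 1·19 + 4·60 + 3·313 + 5·4.9 = 1222.5
P7: 1·78 + 4·42 + 3·294 + 5·2.9 = 1142.5
P8: 1·115 + 4·43 + 3·149 + 5·5.7 = 762.5
P9: 1·90 + 4·37 + 3·421 + 5·7.3 = 1537.5
P10: 1·28 + 4·45 + 3·228 + 5·8.7 = 935.5
P11: 1·38 + 4·38 + 3·200 + 5·5.3 = 816.5
Lowest: P4 at 382.5.

P4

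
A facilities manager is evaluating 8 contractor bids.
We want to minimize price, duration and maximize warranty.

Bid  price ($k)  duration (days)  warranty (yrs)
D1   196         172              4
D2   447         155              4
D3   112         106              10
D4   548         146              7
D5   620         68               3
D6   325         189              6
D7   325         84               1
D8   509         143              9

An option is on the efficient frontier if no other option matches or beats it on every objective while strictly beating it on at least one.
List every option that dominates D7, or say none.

none

D1: worse on duration (172 vs 84).
D2: worse on price (447 vs 325).
D3: worse on duration (106 vs 84).
D4: worse on price (548 vs 325).
D5: worse on price (620 vs 325).
D6: worse on duration (189 vs 84).
D8: worse on price (509 vs 325).
No option dominates D7.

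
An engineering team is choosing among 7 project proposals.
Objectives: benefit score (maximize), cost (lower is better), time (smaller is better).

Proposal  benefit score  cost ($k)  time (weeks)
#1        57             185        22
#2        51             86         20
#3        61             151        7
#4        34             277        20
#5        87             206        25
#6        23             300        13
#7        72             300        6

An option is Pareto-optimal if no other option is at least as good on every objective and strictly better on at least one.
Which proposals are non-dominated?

#1: dominated by #3 (benefit score 61≥57, cost 151≤185, time 7≤22).
#2: not dominated (best cost).
#3: not dominated.
#4: dominated by #2 (benefit score 51≥34, cost 86≤277, time 20≤20).
#5: not dominated (best benefit score).
#6: dominated by #3 (benefit score 61≥23, cost 151≤300, time 7≤13).
#7: not dominated (best time).

#2, #3, #5, #7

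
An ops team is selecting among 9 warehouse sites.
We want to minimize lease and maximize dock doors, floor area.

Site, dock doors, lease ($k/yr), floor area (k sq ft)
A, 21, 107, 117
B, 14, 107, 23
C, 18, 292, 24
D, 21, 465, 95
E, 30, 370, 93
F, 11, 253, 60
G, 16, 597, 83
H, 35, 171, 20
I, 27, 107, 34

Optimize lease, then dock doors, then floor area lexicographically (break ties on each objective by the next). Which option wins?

I

First minimize lease: best is 107, kept {A, B, I}.
Then maximize dock doors: best is 27, kept {I}.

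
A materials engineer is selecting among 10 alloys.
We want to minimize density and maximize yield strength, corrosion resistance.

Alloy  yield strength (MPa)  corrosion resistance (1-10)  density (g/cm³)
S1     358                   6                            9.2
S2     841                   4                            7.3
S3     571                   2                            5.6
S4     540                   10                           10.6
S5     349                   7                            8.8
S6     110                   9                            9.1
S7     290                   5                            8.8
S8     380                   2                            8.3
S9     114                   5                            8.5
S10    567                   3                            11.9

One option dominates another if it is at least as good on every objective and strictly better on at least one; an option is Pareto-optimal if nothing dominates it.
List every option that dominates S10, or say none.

S2: yield strength 841≥567, corrosion resistance 4≥3, density 7.3≤11.9 — dominates S10.
Others (S1, S3, S4, S5, S6, S7, S8, S9) are each worse than S10 on at least one objective.

S2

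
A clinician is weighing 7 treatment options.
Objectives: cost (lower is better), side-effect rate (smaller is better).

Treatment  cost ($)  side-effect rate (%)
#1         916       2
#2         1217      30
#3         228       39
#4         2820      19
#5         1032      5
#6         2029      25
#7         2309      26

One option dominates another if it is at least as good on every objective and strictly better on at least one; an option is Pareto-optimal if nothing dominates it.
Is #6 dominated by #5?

#5 vs #6: cost 1032≤2029, side-effect rate 5≤25 — #5 is at least as good on every objective with at least one strict improvement.

Yes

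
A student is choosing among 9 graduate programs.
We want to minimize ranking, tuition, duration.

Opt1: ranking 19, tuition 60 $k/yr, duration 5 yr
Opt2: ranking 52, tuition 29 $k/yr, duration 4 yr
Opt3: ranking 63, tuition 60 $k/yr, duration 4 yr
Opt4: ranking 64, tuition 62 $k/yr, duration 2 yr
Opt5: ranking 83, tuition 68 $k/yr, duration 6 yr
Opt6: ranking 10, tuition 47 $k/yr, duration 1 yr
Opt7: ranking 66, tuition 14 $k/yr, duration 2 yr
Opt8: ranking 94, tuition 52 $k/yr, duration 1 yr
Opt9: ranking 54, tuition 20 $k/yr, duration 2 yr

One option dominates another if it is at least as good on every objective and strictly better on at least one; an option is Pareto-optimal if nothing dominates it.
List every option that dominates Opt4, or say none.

Opt6: ranking 10≤64, tuition 47≤62, duration 1≤2 — dominates Opt4.
Opt9: ranking 54≤64, tuition 20≤62, duration 2≤2 — dominates Opt4.
Others (Opt1, Opt2, Opt3, Opt5, Opt7, Opt8) are each worse than Opt4 on at least one objective.

Opt6, Opt9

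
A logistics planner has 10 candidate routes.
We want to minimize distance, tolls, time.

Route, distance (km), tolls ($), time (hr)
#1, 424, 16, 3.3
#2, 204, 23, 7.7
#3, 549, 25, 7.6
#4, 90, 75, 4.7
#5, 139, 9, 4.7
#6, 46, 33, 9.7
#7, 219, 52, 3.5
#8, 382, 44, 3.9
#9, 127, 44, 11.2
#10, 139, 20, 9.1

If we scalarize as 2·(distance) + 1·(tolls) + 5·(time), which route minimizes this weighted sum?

#6

#1: 2·424 + 1·16 + 5·3.3 = 880.5
#2: 2·204 + 1·23 + 5·7.7 = 469.5
#3: 2·549 + 1·25 + 5·7.6 = 1161.0
#4: 2·90 + 1·75 + 5·4.7 = 278.5
#5: 2·139 + 1·9 + 5·4.7 = 310.5
#6: 2·46 + 1·33 + 5·9.7 = 173.5
#7: 2·219 + 1·52 + 5·3.5 = 507.5
#8: 2·382 + 1·44 + 5·3.9 = 827.5
#9: 2·127 + 1·44 + 5·11.2 = 354.0
#10: 2·139 + 1·20 + 5·9.1 = 343.5
Lowest: #6 at 173.5.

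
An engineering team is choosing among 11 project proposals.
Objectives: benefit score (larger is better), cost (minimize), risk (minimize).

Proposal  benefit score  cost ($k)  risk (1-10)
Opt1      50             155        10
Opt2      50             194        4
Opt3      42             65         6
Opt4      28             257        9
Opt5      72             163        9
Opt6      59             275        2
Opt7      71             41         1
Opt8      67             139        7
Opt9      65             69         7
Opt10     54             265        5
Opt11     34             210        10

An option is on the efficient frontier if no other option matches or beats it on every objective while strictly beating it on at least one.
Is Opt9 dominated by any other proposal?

Yes

Opt7 vs Opt9: benefit score 71≥65, cost 41≤69, risk 1≤7 — Opt7 is at least as good on every objective and strictly better on at least one, so Opt7 dominates Opt9.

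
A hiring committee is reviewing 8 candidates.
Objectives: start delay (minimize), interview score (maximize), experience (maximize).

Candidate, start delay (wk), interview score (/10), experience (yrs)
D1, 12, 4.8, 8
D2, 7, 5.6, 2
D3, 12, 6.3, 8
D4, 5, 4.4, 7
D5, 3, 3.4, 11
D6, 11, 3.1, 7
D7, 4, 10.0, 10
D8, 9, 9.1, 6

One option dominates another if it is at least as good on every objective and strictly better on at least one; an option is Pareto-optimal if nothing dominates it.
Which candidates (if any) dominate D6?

D4: start delay 5≤11, interview score 4.4≥3.1, experience 7≥7 — dominates D6.
D5: start delay 3≤11, interview score 3.4≥3.1, experience 11≥7 — dominates D6.
D7: start delay 4≤11, interview score 10.0≥3.1, experience 10≥7 — dominates D6.
Others (D1, D2, D3, D8) are each worse than D6 on at least one objective.

D4, D5, D7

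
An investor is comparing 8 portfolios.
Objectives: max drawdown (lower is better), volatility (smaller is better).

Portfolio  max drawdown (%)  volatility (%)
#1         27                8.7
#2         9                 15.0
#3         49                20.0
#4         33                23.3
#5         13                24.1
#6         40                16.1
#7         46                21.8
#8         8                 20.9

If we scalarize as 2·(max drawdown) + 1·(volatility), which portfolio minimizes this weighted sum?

#1: 2·27 + 1·8.7 = 62.7
#2: 2·9 + 1·15.0 = 33.0
#3: 2·49 + 1·20.0 = 118.0
#4: 2·33 + 1·23.3 = 89.3
#5: 2·13 + 1·24.1 = 50.1
#6: 2·40 + 1·16.1 = 96.1
#7: 2·46 + 1·21.8 = 113.8
#8: 2·8 + 1·20.9 = 36.9
Lowest: #2 at 33.0.

#2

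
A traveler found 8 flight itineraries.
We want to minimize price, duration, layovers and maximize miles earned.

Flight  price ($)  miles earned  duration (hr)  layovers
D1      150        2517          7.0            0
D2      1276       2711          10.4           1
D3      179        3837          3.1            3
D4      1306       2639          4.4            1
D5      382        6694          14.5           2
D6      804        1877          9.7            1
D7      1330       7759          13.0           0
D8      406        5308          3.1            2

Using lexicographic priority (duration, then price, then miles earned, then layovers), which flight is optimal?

D3

First minimize duration: best is 3.1, kept {D3, D8}.
Then minimize price: best is 179, kept {D3}.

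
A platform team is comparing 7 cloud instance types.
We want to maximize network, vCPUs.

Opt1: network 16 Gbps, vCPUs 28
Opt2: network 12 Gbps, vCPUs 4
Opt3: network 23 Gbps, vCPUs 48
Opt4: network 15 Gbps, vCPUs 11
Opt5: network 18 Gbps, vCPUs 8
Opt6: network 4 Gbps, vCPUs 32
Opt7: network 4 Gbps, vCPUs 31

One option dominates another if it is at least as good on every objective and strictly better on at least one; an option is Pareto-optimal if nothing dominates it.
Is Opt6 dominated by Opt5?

Opt5 vs Opt6: Opt5 is worse on vCPUs (8 vs 32), so it does not dominate Opt6.

No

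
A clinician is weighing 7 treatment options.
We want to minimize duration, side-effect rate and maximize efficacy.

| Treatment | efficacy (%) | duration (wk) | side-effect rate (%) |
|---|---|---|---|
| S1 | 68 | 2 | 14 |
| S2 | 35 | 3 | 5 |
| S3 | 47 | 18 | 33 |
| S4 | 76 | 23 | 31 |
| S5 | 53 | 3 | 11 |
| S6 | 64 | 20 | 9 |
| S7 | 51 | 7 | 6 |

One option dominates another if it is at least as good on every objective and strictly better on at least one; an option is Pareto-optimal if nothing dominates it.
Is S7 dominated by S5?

S5 vs S7: S5 is worse on side-effect rate (11 vs 6), so it does not dominate S7.

No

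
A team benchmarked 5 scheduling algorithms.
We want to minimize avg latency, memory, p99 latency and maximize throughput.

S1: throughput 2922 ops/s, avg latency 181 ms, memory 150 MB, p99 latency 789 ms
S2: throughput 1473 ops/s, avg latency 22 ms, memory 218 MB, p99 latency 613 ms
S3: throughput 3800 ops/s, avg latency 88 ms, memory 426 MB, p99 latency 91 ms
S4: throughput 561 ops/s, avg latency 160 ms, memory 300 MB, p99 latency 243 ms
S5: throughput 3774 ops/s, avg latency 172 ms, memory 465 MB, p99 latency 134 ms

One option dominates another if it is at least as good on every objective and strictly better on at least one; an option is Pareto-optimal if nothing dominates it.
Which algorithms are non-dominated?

S1, S2, S3, S4

S1: not dominated (best memory).
S2: not dominated (best avg latency).
S3: not dominated (best throughput).
S4: not dominated.
S5: dominated by S3 (throughput 3800≥3774, avg latency 88≤172, memory 426≤465, p99 latency 91≤134).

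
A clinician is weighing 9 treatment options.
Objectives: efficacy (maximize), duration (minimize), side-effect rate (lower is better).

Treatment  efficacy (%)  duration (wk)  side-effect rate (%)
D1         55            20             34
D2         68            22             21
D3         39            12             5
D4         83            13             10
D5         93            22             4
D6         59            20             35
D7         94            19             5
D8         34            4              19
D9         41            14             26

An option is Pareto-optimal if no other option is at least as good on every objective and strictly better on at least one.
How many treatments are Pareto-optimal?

D1: dominated by D4 (efficacy 83≥55, duration 13≤20, side-effect rate 10≤34).
D2: dominated by D4 (efficacy 83≥68, duration 13≤22, side-effect rate 10≤21).
D3: not dominated.
D4: not dominated.
D5: not dominated (best side-effect rate).
D6: dominated by D4 (efficacy 83≥59, duration 13≤20, side-effect rate 10≤35).
D7: not dominated (best efficacy).
D8: not dominated (best duration).
D9: dominated by D4 (efficacy 83≥41, duration 13≤14, side-effect rate 10≤26).
Pareto-optimal: D3, D4, D5, D7, D8 → 5.

5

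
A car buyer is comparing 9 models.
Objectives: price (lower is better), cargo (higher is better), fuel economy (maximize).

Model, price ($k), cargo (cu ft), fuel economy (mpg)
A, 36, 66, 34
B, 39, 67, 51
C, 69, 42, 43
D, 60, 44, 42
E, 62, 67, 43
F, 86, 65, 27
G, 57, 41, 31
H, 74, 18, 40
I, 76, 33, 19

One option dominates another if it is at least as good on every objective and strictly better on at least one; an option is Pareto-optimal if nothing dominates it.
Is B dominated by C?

No

C vs B: C is worse on price (69 vs 39), so it does not dominate B.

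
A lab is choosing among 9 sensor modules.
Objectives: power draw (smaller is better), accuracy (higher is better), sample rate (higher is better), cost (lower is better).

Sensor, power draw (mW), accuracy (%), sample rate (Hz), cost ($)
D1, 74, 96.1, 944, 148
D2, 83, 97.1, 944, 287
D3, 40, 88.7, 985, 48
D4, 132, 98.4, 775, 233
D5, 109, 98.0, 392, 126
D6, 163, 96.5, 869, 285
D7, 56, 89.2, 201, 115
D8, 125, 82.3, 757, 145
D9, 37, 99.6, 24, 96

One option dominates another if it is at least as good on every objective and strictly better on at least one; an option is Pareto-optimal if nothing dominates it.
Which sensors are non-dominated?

D1, D2, D3, D4, D5, D6, D7, D9

D1: not dominated.
D2: not dominated.
D3: not dominated (best sample rate).
D4: not dominated.
D5: not dominated.
D6: not dominated.
D7: not dominated.
D8: dominated by D3 (power draw 40≤125, accuracy 88.7≥82.3, sample rate 985≥757, cost 48≤145).
D9: not dominated (best power draw).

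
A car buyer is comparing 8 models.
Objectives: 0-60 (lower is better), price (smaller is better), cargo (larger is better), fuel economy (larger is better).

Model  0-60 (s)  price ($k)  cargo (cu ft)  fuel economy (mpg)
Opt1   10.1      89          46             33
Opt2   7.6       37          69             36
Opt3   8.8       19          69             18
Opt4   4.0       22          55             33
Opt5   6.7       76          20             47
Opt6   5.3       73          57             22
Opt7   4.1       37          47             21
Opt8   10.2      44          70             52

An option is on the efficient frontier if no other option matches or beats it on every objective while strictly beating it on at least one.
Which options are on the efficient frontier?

Opt1: dominated by Opt2 (0-60 7.6≤10.1, price 37≤89, cargo 69≥46, fuel economy 36≥33).
Opt2: not dominated.
Opt3: not dominated (best price).
Opt4: not dominated (best 0-60).
Opt5: not dominated.
Opt6: not dominated.
Opt7: dominated by Opt4 (0-60 4.0≤4.1, price 22≤37, cargo 55≥47, fuel economy 33≥21).
Opt8: not dominated (best cargo).

Opt2, Opt3, Opt4, Opt5, Opt6, Opt8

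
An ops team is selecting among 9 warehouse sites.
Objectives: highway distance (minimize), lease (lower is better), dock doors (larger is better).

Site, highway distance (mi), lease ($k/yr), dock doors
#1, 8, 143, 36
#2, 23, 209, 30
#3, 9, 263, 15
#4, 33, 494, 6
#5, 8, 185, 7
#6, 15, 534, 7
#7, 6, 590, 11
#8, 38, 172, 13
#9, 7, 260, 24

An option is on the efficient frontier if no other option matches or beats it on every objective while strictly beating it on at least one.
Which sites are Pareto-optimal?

#1: not dominated (best lease).
#2: dominated by #1 (highway distance 8≤23, lease 143≤209, dock doors 36≥30).
#3: dominated by #1 (highway distance 8≤9, lease 143≤263, dock doors 36≥15).
#4: dominated by #1 (highway distance 8≤33, lease 143≤494, dock doors 36≥6).
#5: dominated by #1 (highway distance 8≤8, lease 143≤185, dock doors 36≥7).
#6: dominated by #1 (highway distance 8≤15, lease 143≤534, dock doors 36≥7).
#7: not dominated (best highway distance).
#8: dominated by #1 (highway distance 8≤38, lease 143≤172, dock doors 36≥13).
#9: not dominated.

#1, #7, #9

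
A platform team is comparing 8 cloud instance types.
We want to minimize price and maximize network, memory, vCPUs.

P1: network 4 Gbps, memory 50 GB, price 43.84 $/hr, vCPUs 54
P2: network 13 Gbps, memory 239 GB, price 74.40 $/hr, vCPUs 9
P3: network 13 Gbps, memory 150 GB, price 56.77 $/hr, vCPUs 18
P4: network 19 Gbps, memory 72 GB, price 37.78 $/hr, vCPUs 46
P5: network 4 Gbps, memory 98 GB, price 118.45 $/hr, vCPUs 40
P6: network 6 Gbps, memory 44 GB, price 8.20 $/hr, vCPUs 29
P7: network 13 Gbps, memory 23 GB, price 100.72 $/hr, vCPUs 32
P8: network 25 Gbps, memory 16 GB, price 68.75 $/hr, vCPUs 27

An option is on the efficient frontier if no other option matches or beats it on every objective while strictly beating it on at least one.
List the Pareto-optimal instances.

P1, P2, P3, P4, P5, P6, P8

P1: not dominated (best vCPUs).
P2: not dominated (best memory).
P3: not dominated.
P4: not dominated.
P5: not dominated.
P6: not dominated (best price).
P7: dominated by P4 (network 19≥13, memory 72≥23, price 37.78≤100.72, vCPUs 46≥32).
P8: not dominated (best network).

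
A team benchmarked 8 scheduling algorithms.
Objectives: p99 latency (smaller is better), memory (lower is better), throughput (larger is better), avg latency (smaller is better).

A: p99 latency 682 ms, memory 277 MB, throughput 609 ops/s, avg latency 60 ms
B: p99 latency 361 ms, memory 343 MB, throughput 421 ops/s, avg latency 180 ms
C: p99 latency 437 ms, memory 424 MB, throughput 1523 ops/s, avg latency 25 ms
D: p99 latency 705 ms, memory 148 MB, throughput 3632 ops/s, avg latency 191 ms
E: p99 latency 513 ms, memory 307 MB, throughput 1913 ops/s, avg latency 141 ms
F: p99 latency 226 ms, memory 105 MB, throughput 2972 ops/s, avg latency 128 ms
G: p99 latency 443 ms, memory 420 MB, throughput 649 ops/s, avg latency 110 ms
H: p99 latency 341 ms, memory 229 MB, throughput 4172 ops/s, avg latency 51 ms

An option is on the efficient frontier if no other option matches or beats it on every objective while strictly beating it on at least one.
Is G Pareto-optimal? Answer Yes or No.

H vs G: p99 latency 341≤443, memory 229≤420, throughput 4172≥649, avg latency 51≤110 — H is at least as good on every objective and strictly better on at least one, so H dominates G.

No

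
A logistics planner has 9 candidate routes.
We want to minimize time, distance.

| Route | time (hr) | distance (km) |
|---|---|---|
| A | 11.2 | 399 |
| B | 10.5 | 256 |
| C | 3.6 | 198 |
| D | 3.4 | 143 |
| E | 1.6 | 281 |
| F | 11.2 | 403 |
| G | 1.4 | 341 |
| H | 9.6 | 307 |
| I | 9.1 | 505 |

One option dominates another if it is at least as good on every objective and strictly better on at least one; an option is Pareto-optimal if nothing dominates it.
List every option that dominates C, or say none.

D

D: time 3.4≤3.6, distance 143≤198 — dominates C.
Others (A, B, E, F, G, H, I) are each worse than C on at least one objective.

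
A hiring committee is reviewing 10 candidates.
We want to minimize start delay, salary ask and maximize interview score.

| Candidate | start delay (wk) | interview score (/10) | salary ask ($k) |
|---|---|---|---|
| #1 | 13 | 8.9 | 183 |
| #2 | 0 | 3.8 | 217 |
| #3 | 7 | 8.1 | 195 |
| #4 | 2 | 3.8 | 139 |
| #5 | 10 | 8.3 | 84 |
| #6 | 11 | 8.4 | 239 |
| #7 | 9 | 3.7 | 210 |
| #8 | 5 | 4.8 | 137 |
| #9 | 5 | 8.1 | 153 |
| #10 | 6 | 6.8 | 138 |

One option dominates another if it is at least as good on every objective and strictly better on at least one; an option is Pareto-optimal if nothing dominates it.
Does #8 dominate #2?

No

#8 vs #2: #8 is worse on start delay (5 vs 0), so it does not dominate #2.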